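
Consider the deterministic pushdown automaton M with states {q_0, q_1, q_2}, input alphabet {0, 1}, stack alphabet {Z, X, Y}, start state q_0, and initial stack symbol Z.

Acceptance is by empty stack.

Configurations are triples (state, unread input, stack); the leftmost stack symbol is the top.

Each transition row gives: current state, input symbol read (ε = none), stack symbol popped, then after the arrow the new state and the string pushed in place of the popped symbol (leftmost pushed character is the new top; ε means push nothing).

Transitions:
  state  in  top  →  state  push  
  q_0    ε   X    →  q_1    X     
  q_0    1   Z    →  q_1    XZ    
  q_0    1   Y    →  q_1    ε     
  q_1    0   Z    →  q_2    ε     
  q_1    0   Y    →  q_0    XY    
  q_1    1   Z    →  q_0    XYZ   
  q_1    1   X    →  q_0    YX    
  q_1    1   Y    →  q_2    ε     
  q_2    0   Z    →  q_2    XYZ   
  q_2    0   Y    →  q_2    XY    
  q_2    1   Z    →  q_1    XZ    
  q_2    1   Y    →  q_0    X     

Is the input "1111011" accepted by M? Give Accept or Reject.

(q_0, 1111011, Z)
  read 1, top Z: go to q_1, push XZ → (q_1, 111011, XZ)
  read 1, top X: go to q_0, push YX → (q_0, 11011, YXZ)
  read 1, top Y: go to q_1, push ε → (q_1, 1011, XZ)
  read 1, top X: go to q_0, push YX → (q_0, 011, YXZ)
No transition applies at (q_0, 011, YXZ); input not fully consumed.

Reject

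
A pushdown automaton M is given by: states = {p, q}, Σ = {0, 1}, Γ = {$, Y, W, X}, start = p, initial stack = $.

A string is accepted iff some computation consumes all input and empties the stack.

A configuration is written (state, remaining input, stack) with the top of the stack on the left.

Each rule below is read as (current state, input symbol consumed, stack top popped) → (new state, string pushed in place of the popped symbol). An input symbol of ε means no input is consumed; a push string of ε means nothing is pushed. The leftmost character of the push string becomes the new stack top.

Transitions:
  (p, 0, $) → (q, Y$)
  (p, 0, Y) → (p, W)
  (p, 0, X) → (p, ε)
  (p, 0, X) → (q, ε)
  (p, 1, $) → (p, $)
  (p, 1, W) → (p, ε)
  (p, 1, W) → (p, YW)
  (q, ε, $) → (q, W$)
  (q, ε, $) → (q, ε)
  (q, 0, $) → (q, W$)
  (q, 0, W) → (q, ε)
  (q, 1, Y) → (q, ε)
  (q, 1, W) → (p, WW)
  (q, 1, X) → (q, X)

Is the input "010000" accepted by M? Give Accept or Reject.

One accepting computation: (p, 010000, $) ⊢ (q, 10000, Y$) ⊢ (q, 0000, $) ⊢ (q, 000, W$) ⊢ (q, 00, $) ⊢ (q, 0, W$) ⊢ (q, ε, $) ⊢ (q, ε, ε)
All input consumed and the stack is empty.

Accept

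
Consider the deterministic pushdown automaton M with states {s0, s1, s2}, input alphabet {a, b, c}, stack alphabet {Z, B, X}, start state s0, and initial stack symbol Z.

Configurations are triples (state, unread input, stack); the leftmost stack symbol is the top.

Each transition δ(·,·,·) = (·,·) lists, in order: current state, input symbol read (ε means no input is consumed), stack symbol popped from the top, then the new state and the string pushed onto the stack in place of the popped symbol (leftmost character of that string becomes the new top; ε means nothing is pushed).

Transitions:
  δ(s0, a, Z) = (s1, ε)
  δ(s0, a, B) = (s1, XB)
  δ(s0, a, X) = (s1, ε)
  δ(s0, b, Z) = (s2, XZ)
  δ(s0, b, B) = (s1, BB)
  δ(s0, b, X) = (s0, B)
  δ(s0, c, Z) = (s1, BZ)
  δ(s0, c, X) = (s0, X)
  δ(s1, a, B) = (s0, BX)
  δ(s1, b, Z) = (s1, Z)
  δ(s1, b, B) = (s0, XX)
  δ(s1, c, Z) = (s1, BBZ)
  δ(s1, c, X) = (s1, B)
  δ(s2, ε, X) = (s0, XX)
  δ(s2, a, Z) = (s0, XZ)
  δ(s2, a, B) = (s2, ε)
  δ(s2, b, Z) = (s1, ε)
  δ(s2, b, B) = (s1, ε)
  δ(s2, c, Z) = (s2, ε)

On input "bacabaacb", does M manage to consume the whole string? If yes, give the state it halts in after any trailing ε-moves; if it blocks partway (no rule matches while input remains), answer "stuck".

(s0, bacabaacb, Z) ⊢ (s2, acabaacb, XZ) ⊢ (s0, acabaacb, XXZ) ⊢ (s1, cabaacb, XZ) ⊢ (s1, abaacb, BZ) ⊢ (s0, baacb, BXZ) ⊢ (s1, aacb, BBXZ) ⊢ (s0, acb, BXBXZ) ⊢ (s1, cb, XBXBXZ) ⊢ (s1, b, BBXBXZ) ⊢ (s0, ε, XXBXBXZ)
All input consumed; M is in state s0.

s0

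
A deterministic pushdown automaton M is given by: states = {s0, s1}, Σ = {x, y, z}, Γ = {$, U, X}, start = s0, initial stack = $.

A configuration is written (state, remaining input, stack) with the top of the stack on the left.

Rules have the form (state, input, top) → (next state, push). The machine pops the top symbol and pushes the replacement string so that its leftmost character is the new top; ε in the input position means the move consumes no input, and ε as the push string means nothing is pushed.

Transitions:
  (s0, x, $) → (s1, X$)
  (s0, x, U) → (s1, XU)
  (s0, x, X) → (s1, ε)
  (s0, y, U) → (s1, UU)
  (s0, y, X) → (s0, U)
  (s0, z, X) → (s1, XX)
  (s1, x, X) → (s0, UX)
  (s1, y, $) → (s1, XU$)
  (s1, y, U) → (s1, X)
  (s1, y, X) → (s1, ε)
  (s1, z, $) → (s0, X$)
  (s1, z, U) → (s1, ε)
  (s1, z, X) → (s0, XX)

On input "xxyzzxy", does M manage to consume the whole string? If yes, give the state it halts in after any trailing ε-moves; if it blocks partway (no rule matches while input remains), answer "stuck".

(s0, xxyzzxy, $)
  read x, top $: go to s1, push X$ → (s1, xyzzxy, X$)
  read x, top X: go to s0, push UX → (s0, yzzxy, UX$)
  read y, top U: go to s1, push UU → (s1, zzxy, UUX$)
  read z, top U: go to s1, push ε → (s1, zxy, UX$)
  read z, top U: go to s1, push ε → (s1, xy, X$)
  read x, top X: go to s0, push UX → (s0, y, UX$)
  read y, top U: go to s1, push UU → (s1, ε, UUX$)
All input consumed; M is in state s1.

s1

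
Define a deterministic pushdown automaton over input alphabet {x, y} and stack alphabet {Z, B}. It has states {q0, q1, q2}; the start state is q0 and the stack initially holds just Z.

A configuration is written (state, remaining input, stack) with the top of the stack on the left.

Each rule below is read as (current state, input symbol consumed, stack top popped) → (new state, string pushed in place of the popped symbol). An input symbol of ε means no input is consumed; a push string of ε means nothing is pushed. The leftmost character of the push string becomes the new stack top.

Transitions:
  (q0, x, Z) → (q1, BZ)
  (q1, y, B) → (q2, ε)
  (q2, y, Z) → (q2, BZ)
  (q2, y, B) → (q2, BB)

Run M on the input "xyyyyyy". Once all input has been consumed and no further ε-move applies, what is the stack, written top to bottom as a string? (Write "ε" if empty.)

BBBBBZ

(q0, xyyyyyy, Z)
  read x, top Z: go to q1, push BZ → (q1, yyyyyy, BZ)
  read y, top B: go to q2, push ε → (q2, yyyyy, Z)
  read y, top Z: go to q2, push BZ → (q2, yyyy, BZ)
  read y, top B: go to q2, push BB → (q2, yyy, BBZ)
  read y, top B: go to q2, push BB → (q2, yy, BBBZ)
  read y, top B: go to q2, push BB → (q2, y, BBBBZ)
  read y, top B: go to q2, push BB → (q2, ε, BBBBBZ)
All input consumed in state q2 with stack BBBBBZ.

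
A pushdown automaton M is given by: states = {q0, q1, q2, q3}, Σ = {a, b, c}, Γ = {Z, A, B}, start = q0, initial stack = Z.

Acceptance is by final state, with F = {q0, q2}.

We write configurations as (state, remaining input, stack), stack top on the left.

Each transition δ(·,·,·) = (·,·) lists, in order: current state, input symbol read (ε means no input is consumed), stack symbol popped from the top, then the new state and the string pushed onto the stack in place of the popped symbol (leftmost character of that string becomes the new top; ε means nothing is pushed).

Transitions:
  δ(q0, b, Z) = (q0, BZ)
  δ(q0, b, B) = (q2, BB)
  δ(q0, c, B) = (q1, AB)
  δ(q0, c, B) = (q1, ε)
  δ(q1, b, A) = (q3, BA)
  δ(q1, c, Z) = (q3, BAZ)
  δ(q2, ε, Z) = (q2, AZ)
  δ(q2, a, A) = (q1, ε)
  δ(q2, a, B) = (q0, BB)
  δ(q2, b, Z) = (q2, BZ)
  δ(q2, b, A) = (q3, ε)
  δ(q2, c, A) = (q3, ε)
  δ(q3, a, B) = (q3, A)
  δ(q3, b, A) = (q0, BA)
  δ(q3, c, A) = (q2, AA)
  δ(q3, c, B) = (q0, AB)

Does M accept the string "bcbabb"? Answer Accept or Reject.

One accepting computation: (q0, bcbabb, Z) ⊢ (q0, cbabb, BZ) ⊢ (q1, babb, ABZ) ⊢ (q3, abb, BABZ) ⊢ (q3, bb, AABZ) ⊢ (q0, b, BAABZ) ⊢ (q2, ε, BBAABZ)
All input consumed and state q2 ∈ F.

Accept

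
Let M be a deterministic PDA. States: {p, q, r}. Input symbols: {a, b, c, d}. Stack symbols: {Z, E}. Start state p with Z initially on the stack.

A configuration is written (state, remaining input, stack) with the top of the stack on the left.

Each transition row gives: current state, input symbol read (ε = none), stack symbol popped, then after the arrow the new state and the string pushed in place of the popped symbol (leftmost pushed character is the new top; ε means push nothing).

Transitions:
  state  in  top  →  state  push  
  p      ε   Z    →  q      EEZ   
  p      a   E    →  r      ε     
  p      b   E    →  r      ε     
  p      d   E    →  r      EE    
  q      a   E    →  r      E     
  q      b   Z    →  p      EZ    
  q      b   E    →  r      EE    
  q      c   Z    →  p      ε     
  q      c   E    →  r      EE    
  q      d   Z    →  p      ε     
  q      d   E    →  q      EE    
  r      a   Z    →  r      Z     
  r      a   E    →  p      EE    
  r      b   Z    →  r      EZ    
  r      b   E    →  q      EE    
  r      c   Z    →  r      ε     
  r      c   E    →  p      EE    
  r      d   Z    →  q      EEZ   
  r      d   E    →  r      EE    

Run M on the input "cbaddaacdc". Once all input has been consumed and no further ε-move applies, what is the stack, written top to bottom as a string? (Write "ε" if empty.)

(p, cbaddaacdc, Z)
  ε-move, top Z: go to q, push EEZ → (q, cbaddaacdc, EEZ)
  read c, top E: go to r, push EE → (r, baddaacdc, EEEZ)
  read b, top E: go to q, push EE → (q, addaacdc, EEEEZ)
  read a, top E: go to r, push E → (r, ddaacdc, EEEEZ)
  read d, top E: go to r, push EE → (r, daacdc, EEEEEZ)
  read d, top E: go to r, push EE → (r, aacdc, EEEEEEZ)
  read a, top E: go to p, push EE → (p, acdc, EEEEEEEZ)
  read a, top E: go to r, push ε → (r, cdc, EEEEEEZ)
  read c, top E: go to p, push EE → (p, dc, EEEEEEEZ)
  read d, top E: go to r, push EE → (r, c, EEEEEEEEZ)
  read c, top E: go to p, push EE → (p, ε, EEEEEEEEEZ)
All input consumed in state p with stack EEEEEEEEEZ.

EEEEEEEEEZ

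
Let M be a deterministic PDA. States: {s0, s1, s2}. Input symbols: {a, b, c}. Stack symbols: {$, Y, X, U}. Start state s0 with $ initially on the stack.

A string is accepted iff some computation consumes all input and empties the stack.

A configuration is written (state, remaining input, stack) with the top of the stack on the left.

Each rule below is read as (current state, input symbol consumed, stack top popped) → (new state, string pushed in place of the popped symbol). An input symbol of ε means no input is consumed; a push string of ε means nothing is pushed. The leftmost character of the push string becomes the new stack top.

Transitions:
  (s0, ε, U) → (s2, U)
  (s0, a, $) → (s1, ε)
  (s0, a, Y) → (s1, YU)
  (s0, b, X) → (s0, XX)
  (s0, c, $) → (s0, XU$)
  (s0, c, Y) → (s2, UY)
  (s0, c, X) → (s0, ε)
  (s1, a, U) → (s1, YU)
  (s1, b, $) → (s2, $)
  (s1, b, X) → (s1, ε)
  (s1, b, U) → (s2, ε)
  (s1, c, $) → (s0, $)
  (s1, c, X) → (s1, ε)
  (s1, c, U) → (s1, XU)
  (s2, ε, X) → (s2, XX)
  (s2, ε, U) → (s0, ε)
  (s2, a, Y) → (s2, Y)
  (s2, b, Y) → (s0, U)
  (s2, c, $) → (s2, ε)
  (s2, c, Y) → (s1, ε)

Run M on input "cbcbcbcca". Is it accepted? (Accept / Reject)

(s0, cbcbcbcca, $)
  read c, top $: go to s0, push XU$ → (s0, bcbcbcca, XU$)
  read b, top X: go to s0, push XX → (s0, cbcbcca, XXU$)
  read c, top X: go to s0, push ε → (s0, bcbcca, XU$)
  read b, top X: go to s0, push XX → (s0, cbcca, XXU$)
  read c, top X: go to s0, push ε → (s0, bcca, XU$)
  read b, top X: go to s0, push XX → (s0, cca, XXU$)
  read c, top X: go to s0, push ε → (s0, ca, XU$)
  read c, top X: go to s0, push ε → (s0, a, U$)
  ε-move, top U: go to s2, push U → (s2, a, U$)
  ε-move, top U: go to s0, push ε → (s0, a, $)
  read a, top $: go to s1, push ε → (s1, ε, ε)
All input consumed and the stack is empty.

Accept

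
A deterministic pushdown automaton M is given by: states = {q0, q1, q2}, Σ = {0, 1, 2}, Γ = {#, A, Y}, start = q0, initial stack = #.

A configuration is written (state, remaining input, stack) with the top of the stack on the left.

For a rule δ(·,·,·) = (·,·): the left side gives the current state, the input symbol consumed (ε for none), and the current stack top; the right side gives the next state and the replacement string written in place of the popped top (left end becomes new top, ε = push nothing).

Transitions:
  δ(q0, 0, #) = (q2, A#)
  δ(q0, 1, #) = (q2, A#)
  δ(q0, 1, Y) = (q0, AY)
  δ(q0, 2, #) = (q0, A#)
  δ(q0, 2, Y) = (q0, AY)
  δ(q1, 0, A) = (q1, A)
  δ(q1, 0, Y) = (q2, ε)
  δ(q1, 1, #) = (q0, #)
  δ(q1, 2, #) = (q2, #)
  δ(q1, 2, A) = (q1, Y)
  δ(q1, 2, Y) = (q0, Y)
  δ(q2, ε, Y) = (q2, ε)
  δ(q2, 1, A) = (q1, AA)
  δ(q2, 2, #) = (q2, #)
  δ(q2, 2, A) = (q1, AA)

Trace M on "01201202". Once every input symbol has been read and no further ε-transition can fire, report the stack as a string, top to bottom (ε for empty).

(q0, 01201202, #)
  read 0, top #: go to q2, push A# → (q2, 1201202, A#)
  read 1, top A: go to q1, push AA → (q1, 201202, AA#)
  read 2, top A: go to q1, push Y → (q1, 01202, YA#)
  read 0, top Y: go to q2, push ε → (q2, 1202, A#)
  read 1, top A: go to q1, push AA → (q1, 202, AA#)
  read 2, top A: go to q1, push Y → (q1, 02, YA#)
  read 0, top Y: go to q2, push ε → (q2, 2, A#)
  read 2, top A: go to q1, push AA → (q1, ε, AA#)
All input consumed in state q1 with stack AA#.

AA#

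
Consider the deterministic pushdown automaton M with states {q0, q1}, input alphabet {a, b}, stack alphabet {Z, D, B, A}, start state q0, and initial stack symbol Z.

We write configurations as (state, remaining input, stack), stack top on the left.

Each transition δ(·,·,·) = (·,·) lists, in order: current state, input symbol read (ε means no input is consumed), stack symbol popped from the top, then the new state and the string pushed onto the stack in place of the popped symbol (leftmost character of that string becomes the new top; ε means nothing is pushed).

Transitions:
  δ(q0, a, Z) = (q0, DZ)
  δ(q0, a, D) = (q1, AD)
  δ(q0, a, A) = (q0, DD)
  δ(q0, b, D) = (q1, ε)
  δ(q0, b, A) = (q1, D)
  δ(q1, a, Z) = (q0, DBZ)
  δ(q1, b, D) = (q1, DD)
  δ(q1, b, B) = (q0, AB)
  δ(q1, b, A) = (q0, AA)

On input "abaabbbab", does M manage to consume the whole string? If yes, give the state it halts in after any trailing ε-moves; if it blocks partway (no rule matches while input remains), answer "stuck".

(q0, abaabbbab, Z)
  read a, top Z: go to q0, push DZ → (q0, baabbbab, DZ)
  read b, top D: go to q1, push ε → (q1, aabbbab, Z)
  read a, top Z: go to q0, push DBZ → (q0, abbbab, DBZ)
  read a, top D: go to q1, push AD → (q1, bbbab, ADBZ)
  read b, top A: go to q0, push AA → (q0, bbab, AADBZ)
  read b, top A: go to q1, push D → (q1, bab, DADBZ)
  read b, top D: go to q1, push DD → (q1, ab, DDADBZ)
No transition for (q1, a, top D); M blocks with input ab remaining.

stuck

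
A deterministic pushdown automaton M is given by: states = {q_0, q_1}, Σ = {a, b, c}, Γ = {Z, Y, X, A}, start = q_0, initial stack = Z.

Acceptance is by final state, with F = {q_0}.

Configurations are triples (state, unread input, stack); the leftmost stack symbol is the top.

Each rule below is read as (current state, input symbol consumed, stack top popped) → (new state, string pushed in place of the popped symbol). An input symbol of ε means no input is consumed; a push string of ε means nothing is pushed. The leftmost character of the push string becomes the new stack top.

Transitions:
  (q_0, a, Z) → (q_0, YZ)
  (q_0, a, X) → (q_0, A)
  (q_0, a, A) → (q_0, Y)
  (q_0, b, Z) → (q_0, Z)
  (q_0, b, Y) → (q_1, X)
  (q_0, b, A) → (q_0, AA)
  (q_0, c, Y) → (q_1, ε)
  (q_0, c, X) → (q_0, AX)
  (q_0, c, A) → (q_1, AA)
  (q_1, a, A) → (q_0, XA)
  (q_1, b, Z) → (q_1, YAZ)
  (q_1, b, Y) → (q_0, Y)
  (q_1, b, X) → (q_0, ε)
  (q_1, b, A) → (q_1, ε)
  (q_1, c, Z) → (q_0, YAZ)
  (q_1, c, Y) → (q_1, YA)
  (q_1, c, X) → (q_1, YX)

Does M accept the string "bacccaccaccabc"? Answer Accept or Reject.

Reject

(q_0, bacccaccaccabc, Z)
  read b, top Z: go to q_0, push Z → (q_0, acccaccaccabc, Z)
  read a, top Z: go to q_0, push YZ → (q_0, cccaccaccabc, YZ)
  read c, top Y: go to q_1, push ε → (q_1, ccaccaccabc, Z)
  read c, top Z: go to q_0, push YAZ → (q_0, caccaccabc, YAZ)
  read c, top Y: go to q_1, push ε → (q_1, accaccabc, AZ)
  read a, top A: go to q_0, push XA → (q_0, ccaccabc, XAZ)
  read c, top X: go to q_0, push AX → (q_0, caccabc, AXAZ)
  read c, top A: go to q_1, push AA → (q_1, accabc, AAXAZ)
  read a, top A: go to q_0, push XA → (q_0, ccabc, XAAXAZ)
  read c, top X: go to q_0, push AX → (q_0, cabc, AXAAXAZ)
  read c, top A: go to q_1, push AA → (q_1, abc, AAXAAXAZ)
  read a, top A: go to q_0, push XA → (q_0, bc, XAAXAAXAZ)
No transition applies at (q_0, bc, XAAXAAXAZ); input not fully consumed.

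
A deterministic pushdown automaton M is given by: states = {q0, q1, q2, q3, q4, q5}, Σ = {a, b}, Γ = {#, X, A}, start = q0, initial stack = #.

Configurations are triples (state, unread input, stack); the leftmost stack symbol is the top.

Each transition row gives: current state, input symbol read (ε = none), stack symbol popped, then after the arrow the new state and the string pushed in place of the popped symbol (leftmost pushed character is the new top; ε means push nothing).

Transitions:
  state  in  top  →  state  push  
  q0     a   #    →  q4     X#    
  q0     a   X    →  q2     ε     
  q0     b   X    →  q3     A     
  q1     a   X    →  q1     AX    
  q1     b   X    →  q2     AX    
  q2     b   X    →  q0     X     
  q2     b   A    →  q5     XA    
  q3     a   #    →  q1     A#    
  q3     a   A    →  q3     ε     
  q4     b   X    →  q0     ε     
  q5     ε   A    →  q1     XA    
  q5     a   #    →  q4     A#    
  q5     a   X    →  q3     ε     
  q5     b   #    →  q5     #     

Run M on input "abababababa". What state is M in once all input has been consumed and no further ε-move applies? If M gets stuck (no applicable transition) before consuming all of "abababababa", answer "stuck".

(q0, abababababa, #)
  read a, top #: go to q4, push X# → (q4, bababababa, X#)
  read b, top X: go to q0, push ε → (q0, ababababa, #)
  read a, top #: go to q4, push X# → (q4, babababa, X#)
  read b, top X: go to q0, push ε → (q0, abababa, #)
  read a, top #: go to q4, push X# → (q4, bababa, X#)
  read b, top X: go to q0, push ε → (q0, ababa, #)
  read a, top #: go to q4, push X# → (q4, baba, X#)
  read b, top X: go to q0, push ε → (q0, aba, #)
  read a, top #: go to q4, push X# → (q4, ba, X#)
  read b, top X: go to q0, push ε → (q0, a, #)
  read a, top #: go to q4, push X# → (q4, ε, X#)
All input consumed; M is in state q4.

q4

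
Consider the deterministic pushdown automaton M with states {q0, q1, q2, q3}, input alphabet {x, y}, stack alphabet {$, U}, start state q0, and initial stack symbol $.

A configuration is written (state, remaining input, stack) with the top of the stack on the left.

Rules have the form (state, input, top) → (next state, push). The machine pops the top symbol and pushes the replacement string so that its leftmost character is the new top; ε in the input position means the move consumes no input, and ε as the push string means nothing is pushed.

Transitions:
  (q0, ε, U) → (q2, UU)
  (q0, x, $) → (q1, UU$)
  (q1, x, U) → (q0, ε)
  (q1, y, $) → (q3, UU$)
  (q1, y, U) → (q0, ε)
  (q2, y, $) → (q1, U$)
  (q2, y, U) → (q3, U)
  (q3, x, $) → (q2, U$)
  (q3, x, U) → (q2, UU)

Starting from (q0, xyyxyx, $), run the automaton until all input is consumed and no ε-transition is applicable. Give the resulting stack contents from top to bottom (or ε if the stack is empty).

(q0, xyyxyx, $) ⊢ (q1, yyxyx, UU$) ⊢ (q0, yxyx, U$) ⊢ (q2, yxyx, UU$) ⊢ (q3, xyx, UU$) ⊢ (q2, yx, UUU$) ⊢ (q3, x, UUU$) ⊢ (q2, ε, UUUU$)
All input consumed in state q2 with stack UUUU$.

UUUU$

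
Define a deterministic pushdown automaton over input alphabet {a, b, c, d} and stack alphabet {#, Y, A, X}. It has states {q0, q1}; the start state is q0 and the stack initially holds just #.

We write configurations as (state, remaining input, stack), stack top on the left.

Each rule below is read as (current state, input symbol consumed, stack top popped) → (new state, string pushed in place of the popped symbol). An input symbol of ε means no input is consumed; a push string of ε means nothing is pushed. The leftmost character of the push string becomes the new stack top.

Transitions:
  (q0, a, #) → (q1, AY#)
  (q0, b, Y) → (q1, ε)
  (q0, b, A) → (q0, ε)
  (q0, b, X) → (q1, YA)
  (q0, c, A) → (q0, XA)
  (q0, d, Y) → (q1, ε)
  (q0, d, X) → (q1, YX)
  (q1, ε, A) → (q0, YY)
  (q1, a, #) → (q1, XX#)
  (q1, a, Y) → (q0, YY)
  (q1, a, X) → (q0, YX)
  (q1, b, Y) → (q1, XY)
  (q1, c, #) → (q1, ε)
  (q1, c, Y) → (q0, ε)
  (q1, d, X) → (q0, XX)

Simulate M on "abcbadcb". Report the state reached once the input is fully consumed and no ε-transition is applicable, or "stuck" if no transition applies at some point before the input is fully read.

(q0, abcbadcb, #)
  read a, top #: go to q1, push AY# → (q1, bcbadcb, AY#)
  ε-move, top A: go to q0, push YY → (q0, bcbadcb, YYY#)
  read b, top Y: go to q1, push ε → (q1, cbadcb, YY#)
  read c, top Y: go to q0, push ε → (q0, badcb, Y#)
  read b, top Y: go to q1, push ε → (q1, adcb, #)
  read a, top #: go to q1, push XX# → (q1, dcb, XX#)
  read d, top X: go to q0, push XX → (q0, cb, XXX#)
No transition for (q0, c, top X); M blocks with input cb remaining.

stuck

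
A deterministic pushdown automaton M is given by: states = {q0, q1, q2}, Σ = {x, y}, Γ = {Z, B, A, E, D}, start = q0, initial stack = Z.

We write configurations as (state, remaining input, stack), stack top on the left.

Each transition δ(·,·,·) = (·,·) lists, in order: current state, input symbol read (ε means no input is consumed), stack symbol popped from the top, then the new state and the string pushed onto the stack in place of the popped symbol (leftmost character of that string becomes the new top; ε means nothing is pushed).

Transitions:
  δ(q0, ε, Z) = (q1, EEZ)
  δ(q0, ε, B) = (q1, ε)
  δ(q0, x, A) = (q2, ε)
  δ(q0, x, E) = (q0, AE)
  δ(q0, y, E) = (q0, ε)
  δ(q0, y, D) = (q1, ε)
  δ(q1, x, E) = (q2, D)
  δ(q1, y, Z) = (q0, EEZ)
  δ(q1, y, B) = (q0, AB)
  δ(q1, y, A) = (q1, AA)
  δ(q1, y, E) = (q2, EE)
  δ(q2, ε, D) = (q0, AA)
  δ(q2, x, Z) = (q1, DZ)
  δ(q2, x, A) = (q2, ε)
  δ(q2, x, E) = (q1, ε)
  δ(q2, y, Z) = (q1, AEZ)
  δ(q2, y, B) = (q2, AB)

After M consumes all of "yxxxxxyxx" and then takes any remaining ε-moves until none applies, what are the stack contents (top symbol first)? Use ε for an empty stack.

(q0, yxxxxxyxx, Z) ⊢ (q1, yxxxxxyxx, EEZ) ⊢ (q2, xxxxxyxx, EEEZ) ⊢ (q1, xxxxyxx, EEZ) ⊢ (q2, xxxyxx, DEZ) ⊢ (q0, xxxyxx, AAEZ) ⊢ (q2, xxyxx, AEZ) ⊢ (q2, xyxx, EZ) ⊢ (q1, yxx, Z) ⊢ (q0, xx, EEZ) ⊢ (q0, x, AEEZ) ⊢ (q2, ε, EEZ)
All input consumed in state q2 with stack EEZ.

EEZ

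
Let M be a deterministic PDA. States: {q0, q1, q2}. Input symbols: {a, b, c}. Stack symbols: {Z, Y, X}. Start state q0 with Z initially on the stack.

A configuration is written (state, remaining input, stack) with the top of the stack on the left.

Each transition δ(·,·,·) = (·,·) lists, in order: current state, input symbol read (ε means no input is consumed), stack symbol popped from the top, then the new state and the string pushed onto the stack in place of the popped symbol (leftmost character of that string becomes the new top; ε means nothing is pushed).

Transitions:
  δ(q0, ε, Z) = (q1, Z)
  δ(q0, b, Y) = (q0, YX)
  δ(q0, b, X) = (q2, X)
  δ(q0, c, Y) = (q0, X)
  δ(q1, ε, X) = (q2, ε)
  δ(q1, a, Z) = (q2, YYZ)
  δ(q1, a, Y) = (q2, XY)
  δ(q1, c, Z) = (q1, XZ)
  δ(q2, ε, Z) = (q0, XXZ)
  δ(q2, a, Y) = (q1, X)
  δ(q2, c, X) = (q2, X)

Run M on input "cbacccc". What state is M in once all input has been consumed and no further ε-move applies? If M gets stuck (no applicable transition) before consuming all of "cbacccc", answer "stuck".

stuck

(q0, cbacccc, Z)
  ε-move, top Z: go to q1, push Z → (q1, cbacccc, Z)
  read c, top Z: go to q1, push XZ → (q1, bacccc, XZ)
  ε-move, top X: go to q2, push ε → (q2, bacccc, Z)
  ε-move, top Z: go to q0, push XXZ → (q0, bacccc, XXZ)
  read b, top X: go to q2, push X → (q2, acccc, XXZ)
No transition for (q2, a, top X); M blocks with input acccc remaining.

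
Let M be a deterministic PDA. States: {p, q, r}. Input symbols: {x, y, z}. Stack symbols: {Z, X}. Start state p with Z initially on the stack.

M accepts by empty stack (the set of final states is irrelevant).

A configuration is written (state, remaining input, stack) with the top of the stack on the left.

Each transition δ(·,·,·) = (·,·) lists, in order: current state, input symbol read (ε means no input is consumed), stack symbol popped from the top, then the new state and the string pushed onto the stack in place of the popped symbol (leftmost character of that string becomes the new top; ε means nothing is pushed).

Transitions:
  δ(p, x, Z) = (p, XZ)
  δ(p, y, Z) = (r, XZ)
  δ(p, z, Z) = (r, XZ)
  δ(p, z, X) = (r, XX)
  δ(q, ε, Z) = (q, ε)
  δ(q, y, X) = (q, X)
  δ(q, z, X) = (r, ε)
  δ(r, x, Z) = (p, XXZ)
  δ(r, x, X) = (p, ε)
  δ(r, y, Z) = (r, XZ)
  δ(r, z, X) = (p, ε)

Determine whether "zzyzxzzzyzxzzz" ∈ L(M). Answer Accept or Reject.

Reject

(p, zzyzxzzzyzxzzz, Z)
  read z, top Z: go to r, push XZ → (r, zyzxzzzyzxzzz, XZ)
  read z, top X: go to p, push ε → (p, yzxzzzyzxzzz, Z)
  read y, top Z: go to r, push XZ → (r, zxzzzyzxzzz, XZ)
  read z, top X: go to p, push ε → (p, xzzzyzxzzz, Z)
  read x, top Z: go to p, push XZ → (p, zzzyzxzzz, XZ)
  read z, top X: go to r, push XX → (r, zzyzxzzz, XXZ)
  read z, top X: go to p, push ε → (p, zyzxzzz, XZ)
  read z, top X: go to r, push XX → (r, yzxzzz, XXZ)
No transition applies at (r, yzxzzz, XXZ); input not fully consumed.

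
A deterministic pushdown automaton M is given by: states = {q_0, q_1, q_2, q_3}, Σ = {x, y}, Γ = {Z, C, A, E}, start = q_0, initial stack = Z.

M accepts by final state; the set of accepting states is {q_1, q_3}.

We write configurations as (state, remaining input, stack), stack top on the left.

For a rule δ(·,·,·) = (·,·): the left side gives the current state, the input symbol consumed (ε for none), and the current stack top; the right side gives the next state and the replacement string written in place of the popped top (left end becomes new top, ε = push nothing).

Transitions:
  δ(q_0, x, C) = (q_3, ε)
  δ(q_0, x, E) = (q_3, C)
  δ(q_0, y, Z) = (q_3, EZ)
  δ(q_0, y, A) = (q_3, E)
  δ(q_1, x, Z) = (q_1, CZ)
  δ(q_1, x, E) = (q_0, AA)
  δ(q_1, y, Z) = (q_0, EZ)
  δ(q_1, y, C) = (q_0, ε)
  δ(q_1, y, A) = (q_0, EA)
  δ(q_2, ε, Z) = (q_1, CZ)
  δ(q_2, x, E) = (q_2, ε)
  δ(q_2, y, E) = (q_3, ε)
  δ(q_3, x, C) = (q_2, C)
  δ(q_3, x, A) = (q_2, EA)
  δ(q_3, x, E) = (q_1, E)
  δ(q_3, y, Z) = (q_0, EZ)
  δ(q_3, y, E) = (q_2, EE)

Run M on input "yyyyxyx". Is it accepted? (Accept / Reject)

Reject

(q_0, yyyyxyx, Z) ⊢ (q_3, yyyxyx, EZ) ⊢ (q_2, yyxyx, EEZ) ⊢ (q_3, yxyx, EZ) ⊢ (q_2, xyx, EEZ) ⊢ (q_2, yx, EZ) ⊢ (q_3, x, Z)
No transition applies at (q_3, x, Z); input not fully consumed.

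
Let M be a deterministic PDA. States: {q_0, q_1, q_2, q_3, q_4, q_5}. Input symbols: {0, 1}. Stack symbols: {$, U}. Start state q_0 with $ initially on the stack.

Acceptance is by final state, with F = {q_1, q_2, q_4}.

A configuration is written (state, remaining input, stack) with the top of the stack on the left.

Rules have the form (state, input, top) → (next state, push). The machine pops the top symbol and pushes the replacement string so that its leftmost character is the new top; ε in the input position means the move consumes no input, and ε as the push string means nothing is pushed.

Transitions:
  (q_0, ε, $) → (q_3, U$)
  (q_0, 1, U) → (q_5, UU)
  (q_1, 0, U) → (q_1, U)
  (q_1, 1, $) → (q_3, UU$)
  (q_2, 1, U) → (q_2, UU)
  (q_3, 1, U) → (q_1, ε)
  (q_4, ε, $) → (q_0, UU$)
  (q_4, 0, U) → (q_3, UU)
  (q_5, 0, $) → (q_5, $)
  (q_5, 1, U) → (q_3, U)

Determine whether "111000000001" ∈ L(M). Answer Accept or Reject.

Reject

(q_0, 111000000001, $) ⊢ (q_3, 111000000001, U$) ⊢ (q_1, 11000000001, $) ⊢ (q_3, 1000000001, UU$) ⊢ (q_1, 000000001, U$) ⊢ (q_1, 00000001, U$) ⊢ (q_1, 0000001, U$) ⊢ (q_1, 000001, U$) ⊢ (q_1, 00001, U$) ⊢ (q_1, 0001, U$) ⊢ (q_1, 001, U$) ⊢ (q_1, 01, U$) ⊢ (q_1, 1, U$)
No transition applies at (q_1, 1, U$); input not fully consumed.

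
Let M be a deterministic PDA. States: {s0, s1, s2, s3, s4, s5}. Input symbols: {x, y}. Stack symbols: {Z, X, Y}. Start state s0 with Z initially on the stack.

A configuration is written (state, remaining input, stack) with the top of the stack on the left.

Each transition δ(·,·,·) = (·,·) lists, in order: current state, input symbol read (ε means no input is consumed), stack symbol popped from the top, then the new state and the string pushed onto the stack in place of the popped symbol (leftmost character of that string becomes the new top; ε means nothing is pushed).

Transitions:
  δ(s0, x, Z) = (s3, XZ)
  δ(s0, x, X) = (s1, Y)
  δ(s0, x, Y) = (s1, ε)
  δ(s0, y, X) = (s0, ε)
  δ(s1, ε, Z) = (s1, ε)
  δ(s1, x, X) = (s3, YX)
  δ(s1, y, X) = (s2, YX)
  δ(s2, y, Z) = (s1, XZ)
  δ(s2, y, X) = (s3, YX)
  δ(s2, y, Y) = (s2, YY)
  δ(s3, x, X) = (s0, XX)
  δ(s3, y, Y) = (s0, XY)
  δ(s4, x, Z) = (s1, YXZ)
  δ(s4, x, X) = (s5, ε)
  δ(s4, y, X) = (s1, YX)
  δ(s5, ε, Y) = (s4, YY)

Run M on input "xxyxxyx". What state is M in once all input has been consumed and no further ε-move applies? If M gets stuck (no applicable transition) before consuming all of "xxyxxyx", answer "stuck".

stuck

(s0, xxyxxyx, Z) ⊢ (s3, xyxxyx, XZ) ⊢ (s0, yxxyx, XXZ) ⊢ (s0, xxyx, XZ) ⊢ (s1, xyx, YZ)
No transition for (s1, x, top Y); M blocks with input xyx remaining.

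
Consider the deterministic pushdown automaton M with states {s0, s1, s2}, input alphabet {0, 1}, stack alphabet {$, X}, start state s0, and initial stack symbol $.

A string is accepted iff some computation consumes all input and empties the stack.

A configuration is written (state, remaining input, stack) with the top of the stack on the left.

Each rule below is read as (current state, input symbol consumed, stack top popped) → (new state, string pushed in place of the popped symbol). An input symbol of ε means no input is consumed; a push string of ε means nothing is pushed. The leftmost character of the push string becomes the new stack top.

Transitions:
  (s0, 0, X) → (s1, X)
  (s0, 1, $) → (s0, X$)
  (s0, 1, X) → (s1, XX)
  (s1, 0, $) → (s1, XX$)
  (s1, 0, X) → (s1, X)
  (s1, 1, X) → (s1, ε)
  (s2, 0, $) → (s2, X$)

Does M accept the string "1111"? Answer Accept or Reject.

Reject

(s0, 1111, $)
  read 1, top $: go to s0, push X$ → (s0, 111, X$)
  read 1, top X: go to s1, push XX → (s1, 11, XX$)
  read 1, top X: go to s1, push ε → (s1, 1, X$)
  read 1, top X: go to s1, push ε → (s1, ε, $)
All input consumed; stack is $, not empty, and no further ε-move applies.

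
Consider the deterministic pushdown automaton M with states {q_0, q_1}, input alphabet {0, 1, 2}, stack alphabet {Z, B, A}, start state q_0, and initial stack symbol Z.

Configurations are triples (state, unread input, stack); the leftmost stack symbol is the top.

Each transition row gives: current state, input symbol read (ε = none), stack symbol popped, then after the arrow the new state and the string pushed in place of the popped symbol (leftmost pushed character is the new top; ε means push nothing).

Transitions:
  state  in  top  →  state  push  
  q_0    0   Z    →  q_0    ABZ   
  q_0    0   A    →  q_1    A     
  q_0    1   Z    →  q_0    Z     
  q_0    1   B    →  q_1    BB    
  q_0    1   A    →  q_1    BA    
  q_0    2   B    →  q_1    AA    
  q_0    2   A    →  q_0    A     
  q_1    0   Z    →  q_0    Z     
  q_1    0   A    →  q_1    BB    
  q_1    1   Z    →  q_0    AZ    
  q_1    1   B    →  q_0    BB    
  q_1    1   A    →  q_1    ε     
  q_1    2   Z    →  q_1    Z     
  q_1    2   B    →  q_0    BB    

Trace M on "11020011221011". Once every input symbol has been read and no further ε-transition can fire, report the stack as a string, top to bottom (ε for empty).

BBBBBBBBBZ

(q_0, 11020011221011, Z)
  read 1, top Z: go to q_0, push Z → (q_0, 1020011221011, Z)
  read 1, top Z: go to q_0, push Z → (q_0, 020011221011, Z)
  read 0, top Z: go to q_0, push ABZ → (q_0, 20011221011, ABZ)
  read 2, top A: go to q_0, push A → (q_0, 0011221011, ABZ)
  read 0, top A: go to q_1, push A → (q_1, 011221011, ABZ)
  read 0, top A: go to q_1, push BB → (q_1, 11221011, BBBZ)
  read 1, top B: go to q_0, push BB → (q_0, 1221011, BBBBZ)
  read 1, top B: go to q_1, push BB → (q_1, 221011, BBBBBZ)
  read 2, top B: go to q_0, push BB → (q_0, 21011, BBBBBBZ)
  read 2, top B: go to q_1, push AA → (q_1, 1011, AABBBBBZ)
  read 1, top A: go to q_1, push ε → (q_1, 011, ABBBBBZ)
  read 0, top A: go to q_1, push BB → (q_1, 11, BBBBBBBZ)
  read 1, top B: go to q_0, push BB → (q_0, 1, BBBBBBBBZ)
  read 1, top B: go to q_1, push BB → (q_1, ε, BBBBBBBBBZ)
All input consumed in state q_1 with stack BBBBBBBBBZ.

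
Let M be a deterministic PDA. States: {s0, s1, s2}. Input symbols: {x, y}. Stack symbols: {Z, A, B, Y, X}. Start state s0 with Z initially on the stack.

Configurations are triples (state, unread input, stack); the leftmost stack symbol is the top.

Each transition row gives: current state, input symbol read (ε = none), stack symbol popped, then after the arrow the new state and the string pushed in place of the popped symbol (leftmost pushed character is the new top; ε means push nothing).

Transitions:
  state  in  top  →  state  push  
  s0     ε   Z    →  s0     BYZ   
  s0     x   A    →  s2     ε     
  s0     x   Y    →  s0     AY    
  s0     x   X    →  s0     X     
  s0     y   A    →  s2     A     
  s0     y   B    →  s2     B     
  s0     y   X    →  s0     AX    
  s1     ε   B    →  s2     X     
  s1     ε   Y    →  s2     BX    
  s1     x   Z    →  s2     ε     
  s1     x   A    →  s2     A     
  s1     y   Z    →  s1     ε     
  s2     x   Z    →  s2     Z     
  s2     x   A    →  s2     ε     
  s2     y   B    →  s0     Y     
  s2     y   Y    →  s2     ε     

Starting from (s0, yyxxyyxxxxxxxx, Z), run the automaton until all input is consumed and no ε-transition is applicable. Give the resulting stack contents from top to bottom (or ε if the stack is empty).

Z

(s0, yyxxyyxxxxxxxx, Z)
  ε-move, top Z: go to s0, push BYZ → (s0, yyxxyyxxxxxxxx, BYZ)
  read y, top B: go to s2, push B → (s2, yxxyyxxxxxxxx, BYZ)
  read y, top B: go to s0, push Y → (s0, xxyyxxxxxxxx, YYZ)
  read x, top Y: go to s0, push AY → (s0, xyyxxxxxxxx, AYYZ)
  read x, top A: go to s2, push ε → (s2, yyxxxxxxxx, YYZ)
  read y, top Y: go to s2, push ε → (s2, yxxxxxxxx, YZ)
  read y, top Y: go to s2, push ε → (s2, xxxxxxxx, Z)
  read x, top Z: go to s2, push Z → (s2, xxxxxxx, Z)
  read x, top Z: go to s2, push Z → (s2, xxxxxx, Z)
  read x, top Z: go to s2, push Z → (s2, xxxxx, Z)
  read x, top Z: go to s2, push Z → (s2, xxxx, Z)
  read x, top Z: go to s2, push Z → (s2, xxx, Z)
  read x, top Z: go to s2, push Z → (s2, xx, Z)
  read x, top Z: go to s2, push Z → (s2, x, Z)
  read x, top Z: go to s2, push Z → (s2, ε, Z)
All input consumed in state s2 with stack Z.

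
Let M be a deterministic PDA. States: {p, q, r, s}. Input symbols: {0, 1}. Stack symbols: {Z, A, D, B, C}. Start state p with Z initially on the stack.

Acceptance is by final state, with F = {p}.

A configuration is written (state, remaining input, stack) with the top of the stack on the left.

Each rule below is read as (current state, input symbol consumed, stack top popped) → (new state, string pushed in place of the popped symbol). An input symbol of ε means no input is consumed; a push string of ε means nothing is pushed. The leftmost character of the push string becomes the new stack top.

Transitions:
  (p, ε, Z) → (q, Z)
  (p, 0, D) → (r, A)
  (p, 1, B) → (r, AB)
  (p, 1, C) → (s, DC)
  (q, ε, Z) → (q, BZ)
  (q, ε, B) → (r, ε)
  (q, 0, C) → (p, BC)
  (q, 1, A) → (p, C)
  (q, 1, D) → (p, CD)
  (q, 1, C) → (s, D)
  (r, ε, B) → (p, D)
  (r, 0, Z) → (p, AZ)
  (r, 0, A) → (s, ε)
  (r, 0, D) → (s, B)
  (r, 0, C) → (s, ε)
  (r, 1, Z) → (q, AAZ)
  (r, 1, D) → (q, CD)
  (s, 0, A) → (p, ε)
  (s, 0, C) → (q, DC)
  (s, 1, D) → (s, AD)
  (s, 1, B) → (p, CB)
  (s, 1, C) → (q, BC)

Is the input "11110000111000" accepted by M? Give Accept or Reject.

Reject

(p, 11110000111000, Z)
  ε-move, top Z: go to q, push Z → (q, 11110000111000, Z)
  ε-move, top Z: go to q, push BZ → (q, 11110000111000, BZ)
  ε-move, top B: go to r, push ε → (r, 11110000111000, Z)
  read 1, top Z: go to q, push AAZ → (q, 1110000111000, AAZ)
  read 1, top A: go to p, push C → (p, 110000111000, CAZ)
  read 1, top C: go to s, push DC → (s, 10000111000, DCAZ)
  read 1, top D: go to s, push AD → (s, 0000111000, ADCAZ)
  read 0, top A: go to p, push ε → (p, 000111000, DCAZ)
  read 0, top D: go to r, push A → (r, 00111000, ACAZ)
  read 0, top A: go to s, push ε → (s, 0111000, CAZ)
  read 0, top C: go to q, push DC → (q, 111000, DCAZ)
  read 1, top D: go to p, push CD → (p, 11000, CDCAZ)
  read 1, top C: go to s, push DC → (s, 1000, DCDCAZ)
  read 1, top D: go to s, push AD → (s, 000, ADCDCAZ)
  read 0, top A: go to p, push ε → (p, 00, DCDCAZ)
  read 0, top D: go to r, push A → (r, 0, ACDCAZ)
  read 0, top A: go to s, push ε → (s, ε, CDCAZ)
All input consumed; state s ∉ F and no further ε-move applies.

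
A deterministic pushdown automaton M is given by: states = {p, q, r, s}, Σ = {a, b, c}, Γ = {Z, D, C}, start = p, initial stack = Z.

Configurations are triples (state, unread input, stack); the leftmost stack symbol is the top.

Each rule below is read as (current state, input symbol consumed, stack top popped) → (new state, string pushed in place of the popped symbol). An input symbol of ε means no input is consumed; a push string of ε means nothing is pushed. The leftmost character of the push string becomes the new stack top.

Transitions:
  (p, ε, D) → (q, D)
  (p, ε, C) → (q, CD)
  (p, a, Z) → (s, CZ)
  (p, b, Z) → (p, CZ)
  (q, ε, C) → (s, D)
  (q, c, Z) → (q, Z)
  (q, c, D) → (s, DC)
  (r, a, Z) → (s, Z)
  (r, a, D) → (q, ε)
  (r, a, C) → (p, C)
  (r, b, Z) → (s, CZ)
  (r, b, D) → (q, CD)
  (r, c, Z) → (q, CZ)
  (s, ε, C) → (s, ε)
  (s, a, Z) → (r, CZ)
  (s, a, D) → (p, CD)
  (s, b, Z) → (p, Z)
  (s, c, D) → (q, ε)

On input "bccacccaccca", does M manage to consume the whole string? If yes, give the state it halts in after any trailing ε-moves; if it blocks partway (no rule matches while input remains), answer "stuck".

s

(p, bccacccaccca, Z)
  read b, top Z: go to p, push CZ → (p, ccacccaccca, CZ)
  ε-move, top C: go to q, push CD → (q, ccacccaccca, CDZ)
  ε-move, top C: go to s, push D → (s, ccacccaccca, DDZ)
  read c, top D: go to q, push ε → (q, cacccaccca, DZ)
  read c, top D: go to s, push DC → (s, acccaccca, DCZ)
  read a, top D: go to p, push CD → (p, cccaccca, CDCZ)
  ε-move, top C: go to q, push CD → (q, cccaccca, CDDCZ)
  ε-move, top C: go to s, push D → (s, cccaccca, DDDCZ)
  read c, top D: go to q, push ε → (q, ccaccca, DDCZ)
  read c, top D: go to s, push DC → (s, caccca, DCDCZ)
  read c, top D: go to q, push ε → (q, accca, CDCZ)
  ε-move, top C: go to s, push D → (s, accca, DDCZ)
  read a, top D: go to p, push CD → (p, ccca, CDDCZ)
  ε-move, top C: go to q, push CD → (q, ccca, CDDDCZ)
  ε-move, top C: go to s, push D → (s, ccca, DDDDCZ)
  read c, top D: go to q, push ε → (q, cca, DDDCZ)
  read c, top D: go to s, push DC → (s, ca, DCDDCZ)
  read c, top D: go to q, push ε → (q, a, CDDCZ)
  ε-move, top C: go to s, push D → (s, a, DDDCZ)
  read a, top D: go to p, push CD → (p, ε, CDDDCZ)
  ε-move, top C: go to q, push CD → (q, ε, CDDDDCZ)
  ε-move, top C: go to s, push D → (s, ε, DDDDDCZ)
All input consumed; M is in state s.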